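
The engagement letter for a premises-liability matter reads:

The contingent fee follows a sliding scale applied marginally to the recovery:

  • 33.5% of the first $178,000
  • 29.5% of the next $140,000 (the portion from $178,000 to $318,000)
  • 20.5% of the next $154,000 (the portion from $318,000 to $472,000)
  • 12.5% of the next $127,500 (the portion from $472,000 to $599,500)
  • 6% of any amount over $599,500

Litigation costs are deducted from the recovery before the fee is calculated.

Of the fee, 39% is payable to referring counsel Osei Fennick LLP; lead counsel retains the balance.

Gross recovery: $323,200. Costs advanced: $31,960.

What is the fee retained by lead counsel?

Fee base (net of costs): $323,200 − $31,960 = $291,240
First $178,000 at 33.5% = $59,630.00
Remaining $113,240 at 29.5% = $33,405.80
Fee: $59,630.00 + $33,405.80 = $93,035.80
Referral share: 39% of $93,035.80 = $36,283.96; lead counsel retains $93,035.80 − $36,283.96 = $56,751.84.

$56,751.84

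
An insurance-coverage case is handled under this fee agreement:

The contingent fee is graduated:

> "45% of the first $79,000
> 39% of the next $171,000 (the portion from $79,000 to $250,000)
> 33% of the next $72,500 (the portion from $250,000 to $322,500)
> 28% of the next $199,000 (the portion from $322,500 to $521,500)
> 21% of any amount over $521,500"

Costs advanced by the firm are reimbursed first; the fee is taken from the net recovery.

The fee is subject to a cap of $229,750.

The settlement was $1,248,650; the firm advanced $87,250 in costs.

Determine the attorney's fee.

Fee base (net of costs): $1,248,650 − $87,250 = $1,161,400
First $79,000 at 45% = $35,550.00
Next $171,000 at 39% = $66,690.00
Next $72,500 at 33% = $23,925.00
Next $199,000 at 28% = $55,720.00
Remaining $639,900 at 21% = $134,379.00
Fee: $35,550.00 + $66,690.00 + $23,925.00 + $55,720.00 + $134,379.00 = $316,264.00
$316,264.00 exceeds the $229,750 cap, so the fee is capped at $229,750.00.

$229,750.00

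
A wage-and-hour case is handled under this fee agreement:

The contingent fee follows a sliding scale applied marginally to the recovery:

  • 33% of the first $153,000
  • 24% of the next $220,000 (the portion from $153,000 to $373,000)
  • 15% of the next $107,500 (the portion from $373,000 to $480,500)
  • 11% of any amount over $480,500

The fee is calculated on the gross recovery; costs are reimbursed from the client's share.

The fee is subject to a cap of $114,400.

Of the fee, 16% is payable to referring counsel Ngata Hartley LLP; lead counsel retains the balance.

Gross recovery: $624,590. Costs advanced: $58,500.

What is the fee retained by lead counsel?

Fee base is the gross recovery, $624,590; costs are reimbursed separately.
First $153,000 at 33% = $50,490.00
Next $220,000 at 24% = $52,800.00
Next $107,500 at 15% = $16,125.00
Remaining $144,090 at 11% = $15,849.90
Fee: $50,490.00 + $52,800.00 + $16,125.00 + $15,849.90 = $135,264.90
$135,264.90 exceeds the $114,400 cap, so the fee is capped at $114,400.00.
Referral share: 16% of $114,400.00 = $18,304.00; lead counsel retains $114,400.00 − $18,304.00 = $96,096.00.

$96,096.00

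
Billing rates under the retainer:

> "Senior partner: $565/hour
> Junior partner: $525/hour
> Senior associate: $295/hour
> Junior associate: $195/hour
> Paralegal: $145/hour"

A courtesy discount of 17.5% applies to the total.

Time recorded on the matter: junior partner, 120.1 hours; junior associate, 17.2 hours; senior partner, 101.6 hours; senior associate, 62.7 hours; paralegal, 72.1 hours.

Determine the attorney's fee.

Senior partner: 101.6 × $565 = $57,404.00
Junior partner: 120.1 × $525 = $63,052.50
Senior associate: 62.7 × $295 = $18,496.50
Junior associate: 17.2 × $195 = $3,354.00
Paralegal: 72.1 × $145 = $10,454.50
Subtotal: $152,761.50
Less 17.5% discount: −$26,733.26
Total: $152,761.50 − $26,733.26 = $126,028.24

$126,028.24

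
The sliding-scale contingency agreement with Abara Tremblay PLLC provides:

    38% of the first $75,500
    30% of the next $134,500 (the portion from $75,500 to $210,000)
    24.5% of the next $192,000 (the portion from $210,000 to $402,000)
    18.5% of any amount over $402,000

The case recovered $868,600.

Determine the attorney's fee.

$202,401.00

First $75,500 at 38% = $28,690.00
Next $134,500 at 30% = $40,350.00
Next $192,000 at 24.5% = $47,040.00
Remaining $466,600 at 18.5% = $86,321.00
Fee: $28,690.00 + $40,350.00 + $47,040.00 + $86,321.00 = $202,401.00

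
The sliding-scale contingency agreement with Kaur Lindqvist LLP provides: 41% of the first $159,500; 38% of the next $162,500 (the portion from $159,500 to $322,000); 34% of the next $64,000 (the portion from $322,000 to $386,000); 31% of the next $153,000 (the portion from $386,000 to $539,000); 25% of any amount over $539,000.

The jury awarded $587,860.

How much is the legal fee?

$208,550.00

First $159,500 at 41% = $65,395.00
Next $162,500 at 38% = $61,750.00
Next $64,000 at 34% = $21,760.00
Next $153,000 at 31% = $47,430.00
Remaining $48,860 at 25% = $12,215.00
Fee: $65,395.00 + $61,750.00 + $21,760.00 + $47,430.00 + $12,215.00 = $208,550.00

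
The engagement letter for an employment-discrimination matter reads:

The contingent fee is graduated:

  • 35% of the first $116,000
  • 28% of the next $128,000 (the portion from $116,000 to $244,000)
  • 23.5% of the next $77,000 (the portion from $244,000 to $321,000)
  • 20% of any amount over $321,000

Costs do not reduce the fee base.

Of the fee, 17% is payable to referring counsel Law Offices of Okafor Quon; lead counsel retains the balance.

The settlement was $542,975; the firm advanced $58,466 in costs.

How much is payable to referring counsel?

$23,618.10

Fee base is the gross recovery, $542,975; costs are reimbursed separately.
First $116,000 at 35% = $40,600.00
Next $128,000 at 28% = $35,840.00
Next $77,000 at 23.5% = $18,095.00
Remaining $221,975 at 20% = $44,395.00
Fee: $40,600.00 + $35,840.00 + $18,095.00 + $44,395.00 = $138,930.00
Referral share: 17% of $138,930.00 = $23,618.10; lead counsel retains $138,930.00 − $23,618.10 = $115,311.90.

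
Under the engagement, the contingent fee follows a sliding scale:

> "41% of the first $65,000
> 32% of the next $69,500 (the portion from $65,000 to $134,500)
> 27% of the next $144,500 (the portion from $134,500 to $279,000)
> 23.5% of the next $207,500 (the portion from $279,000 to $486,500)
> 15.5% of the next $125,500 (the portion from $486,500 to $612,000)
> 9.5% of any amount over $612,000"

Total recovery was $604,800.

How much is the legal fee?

First $65,000 at 41% = $26,650.00
Next $69,500 at 32% = $22,240.00
Next $144,500 at 27% = $39,015.00
Next $207,500 at 23.5% = $48,762.50
Remaining $118,300 at 15.5% = $18,336.50
Fee: $26,650.00 + $22,240.00 + $39,015.00 + $48,762.50 + $18,336.50 = $155,004.00

$155,004.00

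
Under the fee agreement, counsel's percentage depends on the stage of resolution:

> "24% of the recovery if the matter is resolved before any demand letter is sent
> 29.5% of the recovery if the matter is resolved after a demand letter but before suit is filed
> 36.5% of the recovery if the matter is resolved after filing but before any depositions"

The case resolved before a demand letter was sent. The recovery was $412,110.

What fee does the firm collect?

$98,906.40

The matter resolved before a demand letter was sent, so the 24% rate applies.
$412,110 × 24% = $98,906.40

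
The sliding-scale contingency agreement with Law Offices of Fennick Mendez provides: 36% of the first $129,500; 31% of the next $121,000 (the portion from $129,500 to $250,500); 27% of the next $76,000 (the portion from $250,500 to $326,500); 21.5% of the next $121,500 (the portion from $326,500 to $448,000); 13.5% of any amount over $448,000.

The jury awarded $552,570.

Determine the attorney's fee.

$144,889.45

First $129,500 at 36% = $46,620.00
Next $121,000 at 31% = $37,510.00
Next $76,000 at 27% = $20,520.00
Next $121,500 at 21.5% = $26,122.50
Remaining $104,570 at 13.5% = $14,116.95
Fee: $46,620.00 + $37,510.00 + $20,520.00 + $26,122.50 + $14,116.95 = $144,889.45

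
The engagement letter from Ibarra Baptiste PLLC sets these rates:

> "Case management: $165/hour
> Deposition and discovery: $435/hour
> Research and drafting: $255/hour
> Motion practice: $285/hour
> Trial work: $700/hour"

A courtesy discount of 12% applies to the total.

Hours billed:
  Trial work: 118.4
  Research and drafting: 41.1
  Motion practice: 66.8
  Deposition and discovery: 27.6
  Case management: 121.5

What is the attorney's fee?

$127,117.76

Case management: 121.5 × $165 = $20,047.50
Deposition and discovery: 27.6 × $435 = $12,006.00
Research and drafting: 41.1 × $255 = $10,480.50
Motion practice: 66.8 × $285 = $19,038.00
Trial work: 118.4 × $700 = $82,880.00
Subtotal: $144,452.00
Less 12% discount: −$17,334.24
Total: $144,452.00 − $17,334.24 = $127,117.76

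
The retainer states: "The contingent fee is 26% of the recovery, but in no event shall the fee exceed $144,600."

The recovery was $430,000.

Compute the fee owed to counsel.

26% of $430,000 = $111,800.00
That is under the $144,600 cap.

$111,800.00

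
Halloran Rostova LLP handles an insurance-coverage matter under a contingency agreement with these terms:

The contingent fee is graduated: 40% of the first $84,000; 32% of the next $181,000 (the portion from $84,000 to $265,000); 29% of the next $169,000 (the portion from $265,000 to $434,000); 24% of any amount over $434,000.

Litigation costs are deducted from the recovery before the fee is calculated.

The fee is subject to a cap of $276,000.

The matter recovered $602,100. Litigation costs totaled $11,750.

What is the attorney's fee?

Fee base (net of costs): $602,100 − $11,750 = $590,350
First $84,000 at 40% = $33,600.00
Next $181,000 at 32% = $57,920.00
Next $169,000 at 29% = $49,010.00
Remaining $156,350 at 24% = $37,524.00
Fee: $33,600.00 + $57,920.00 + $49,010.00 + $37,524.00 = $178,054.00
$178,054.00 is under the $276,000 cap.

$178,054.00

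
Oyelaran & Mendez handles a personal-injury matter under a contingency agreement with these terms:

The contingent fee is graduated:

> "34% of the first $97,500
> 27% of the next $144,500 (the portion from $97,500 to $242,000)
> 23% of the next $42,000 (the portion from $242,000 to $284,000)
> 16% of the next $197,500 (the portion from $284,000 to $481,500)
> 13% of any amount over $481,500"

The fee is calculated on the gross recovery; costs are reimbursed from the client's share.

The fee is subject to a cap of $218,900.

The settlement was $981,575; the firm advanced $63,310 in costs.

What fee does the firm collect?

Fee base is the gross recovery, $981,575; costs are reimbursed separately.
First $97,500 at 34% = $33,150.00
Next $144,500 at 27% = $39,015.00
Next $42,000 at 23% = $9,660.00
Next $197,500 at 16% = $31,600.00
Remaining $500,075 at 13% = $65,009.75
Fee: $33,150.00 + $39,015.00 + $9,660.00 + $31,600.00 + $65,009.75 = $178,434.75
$178,434.75 is under the $218,900 cap.

$178,434.75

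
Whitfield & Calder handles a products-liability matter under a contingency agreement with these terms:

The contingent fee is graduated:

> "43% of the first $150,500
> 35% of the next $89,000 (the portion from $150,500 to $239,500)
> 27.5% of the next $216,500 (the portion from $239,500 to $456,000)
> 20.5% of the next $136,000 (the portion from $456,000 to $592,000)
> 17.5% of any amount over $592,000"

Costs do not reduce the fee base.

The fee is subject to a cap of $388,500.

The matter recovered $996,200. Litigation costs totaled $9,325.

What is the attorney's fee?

Fee base is the gross recovery, $996,200; costs are reimbursed separately.
First $150,500 at 43% = $64,715.00
Next $89,000 at 35% = $31,150.00
Next $216,500 at 27.5% = $59,537.50
Next $136,000 at 20.5% = $27,880.00
Remaining $404,200 at 17.5% = $70,735.00
Fee: $64,715.00 + $31,150.00 + $59,537.50 + $27,880.00 + $70,735.00 = $254,017.50
$254,017.50 is under the $388,500 cap.

$254,017.50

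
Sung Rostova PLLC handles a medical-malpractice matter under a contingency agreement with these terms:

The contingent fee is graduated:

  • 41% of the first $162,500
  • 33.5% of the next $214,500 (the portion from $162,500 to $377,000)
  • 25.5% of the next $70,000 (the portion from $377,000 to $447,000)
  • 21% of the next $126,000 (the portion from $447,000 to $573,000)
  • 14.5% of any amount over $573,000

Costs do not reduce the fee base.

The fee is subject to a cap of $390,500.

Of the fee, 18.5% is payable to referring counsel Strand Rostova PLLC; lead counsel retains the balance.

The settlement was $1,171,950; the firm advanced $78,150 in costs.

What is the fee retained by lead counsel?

Fee base is the gross recovery, $1,171,950; costs are reimbursed separately.
First $162,500 at 41% = $66,625.00
Next $214,500 at 33.5% = $71,857.50
Next $70,000 at 25.5% = $17,850.00
Next $126,000 at 21% = $26,460.00
Remaining $598,950 at 14.5% = $86,847.75
Fee: $66,625.00 + $71,857.50 + $17,850.00 + $26,460.00 + $86,847.75 = $269,640.25
$269,640.25 is under the $390,500 cap.
Referral share: 18.5% of $269,640.25 = $49,883.45; lead counsel retains $269,640.25 − $49,883.45 = $219,756.80.

$219,756.80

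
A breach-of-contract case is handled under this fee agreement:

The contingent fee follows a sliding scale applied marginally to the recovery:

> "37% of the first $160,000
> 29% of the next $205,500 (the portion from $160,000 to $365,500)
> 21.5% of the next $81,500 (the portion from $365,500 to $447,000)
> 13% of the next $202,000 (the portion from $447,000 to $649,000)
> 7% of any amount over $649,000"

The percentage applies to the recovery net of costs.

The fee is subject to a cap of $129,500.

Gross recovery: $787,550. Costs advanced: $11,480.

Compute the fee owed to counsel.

Fee base (net of costs): $787,550 − $11,480 = $776,070
First $160,000 at 37% = $59,200.00
Next $205,500 at 29% = $59,595.00
Next $81,500 at 21.5% = $17,522.50
Next $202,000 at 13% = $26,260.00
Remaining $127,070 at 7% = $8,894.90
Fee: $59,200.00 + $59,595.00 + $17,522.50 + $26,260.00 + $8,894.90 = $171,472.40
$171,472.40 exceeds the $129,500 cap, so the fee is capped at $129,500.00.

$129,500.00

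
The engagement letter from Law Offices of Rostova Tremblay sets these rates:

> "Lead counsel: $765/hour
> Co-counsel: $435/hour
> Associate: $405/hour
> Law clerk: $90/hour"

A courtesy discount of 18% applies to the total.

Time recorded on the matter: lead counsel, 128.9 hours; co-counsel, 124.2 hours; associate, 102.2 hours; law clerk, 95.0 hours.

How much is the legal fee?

Lead counsel: 128.9 × $765 = $98,608.50
Co-counsel: 124.2 × $435 = $54,027.00
Associate: 102.2 × $405 = $41,391.00
Law clerk: 95.0 × $90 = $8,550.00
Subtotal: $202,576.50
Less 18% discount: −$36,463.77
Total: $202,576.50 − $36,463.77 = $166,112.73

$166,112.73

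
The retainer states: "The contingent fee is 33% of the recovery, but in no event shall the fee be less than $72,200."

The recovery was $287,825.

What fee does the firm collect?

33% of $287,825 = $94,982.25
That exceeds the $72,200 minimum.

$94,982.25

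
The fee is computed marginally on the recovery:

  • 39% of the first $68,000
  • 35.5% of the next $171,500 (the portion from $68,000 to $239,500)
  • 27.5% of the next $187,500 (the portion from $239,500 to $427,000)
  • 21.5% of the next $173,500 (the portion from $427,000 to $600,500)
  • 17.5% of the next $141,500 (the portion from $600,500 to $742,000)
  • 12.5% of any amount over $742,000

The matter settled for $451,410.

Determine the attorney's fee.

$144,213.15

First $68,000 at 39% = $26,520.00
Next $171,500 at 35.5% = $60,882.50
Next $187,500 at 27.5% = $51,562.50
Remaining $24,410 at 21.5% = $5,248.15
Fee: $26,520.00 + $60,882.50 + $51,562.50 + $5,248.15 = $144,213.15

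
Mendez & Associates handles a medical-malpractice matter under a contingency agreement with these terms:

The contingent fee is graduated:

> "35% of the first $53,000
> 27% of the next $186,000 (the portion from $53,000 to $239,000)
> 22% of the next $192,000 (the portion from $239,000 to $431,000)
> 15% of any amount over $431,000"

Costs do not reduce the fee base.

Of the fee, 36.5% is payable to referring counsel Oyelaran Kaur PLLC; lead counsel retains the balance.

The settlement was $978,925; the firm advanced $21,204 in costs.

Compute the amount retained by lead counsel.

$122,681.21

Fee base is the gross recovery, $978,925; costs are reimbursed separately.
First $53,000 at 35% = $18,550.00
Next $186,000 at 27% = $50,220.00
Next $192,000 at 22% = $42,240.00
Remaining $547,925 at 15% = $82,188.75
Fee: $18,550.00 + $50,220.00 + $42,240.00 + $82,188.75 = $193,198.75
Referral share: 36.5% of $193,198.75 = $70,517.54; lead counsel retains $193,198.75 − $70,517.54 = $122,681.21.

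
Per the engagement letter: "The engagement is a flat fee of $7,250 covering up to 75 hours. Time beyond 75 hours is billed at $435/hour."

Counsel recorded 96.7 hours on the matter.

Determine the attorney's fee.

$16,689.50

Flat fee: $7,250.00
Excess hours: 96.7 − 75 = 21.7
Overrun: 21.7 × $435 = $9,439.50
Total: $7,250.00 + $9,439.50 = $16,689.50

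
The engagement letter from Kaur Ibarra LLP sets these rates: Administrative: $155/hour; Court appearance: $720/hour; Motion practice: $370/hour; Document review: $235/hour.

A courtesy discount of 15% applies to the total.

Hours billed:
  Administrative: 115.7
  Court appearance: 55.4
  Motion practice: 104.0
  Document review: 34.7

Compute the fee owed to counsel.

$88,787.60

Administrative: 115.7 × $155 = $17,933.50
Court appearance: 55.4 × $720 = $39,888.00
Motion practice: 104.0 × $370 = $38,480.00
Document review: 34.7 × $235 = $8,154.50
Subtotal: $104,456.00
Less 15% discount: −$15,668.40
Total: $104,456.00 − $15,668.40 = $88,787.60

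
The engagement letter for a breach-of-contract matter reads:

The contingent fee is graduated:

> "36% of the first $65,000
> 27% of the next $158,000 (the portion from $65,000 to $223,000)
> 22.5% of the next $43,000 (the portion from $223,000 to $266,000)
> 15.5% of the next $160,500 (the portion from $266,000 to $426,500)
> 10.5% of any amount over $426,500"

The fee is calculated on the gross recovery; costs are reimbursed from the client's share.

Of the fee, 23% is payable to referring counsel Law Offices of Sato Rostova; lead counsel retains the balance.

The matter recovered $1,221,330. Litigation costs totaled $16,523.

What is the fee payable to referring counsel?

$42,336.02

Fee base is the gross recovery, $1,221,330; costs are reimbursed separately.
First $65,000 at 36% = $23,400.00
Next $158,000 at 27% = $42,660.00
Next $43,000 at 22.5% = $9,675.00
Next $160,500 at 15.5% = $24,877.50
Remaining $794,830 at 10.5% = $83,457.15
Fee: $23,400.00 + $42,660.00 + $9,675.00 + $24,877.50 + $83,457.15 = $184,069.65
Referral share: 23% of $184,069.65 = $42,336.02; lead counsel retains $184,069.65 − $42,336.02 = $141,733.63.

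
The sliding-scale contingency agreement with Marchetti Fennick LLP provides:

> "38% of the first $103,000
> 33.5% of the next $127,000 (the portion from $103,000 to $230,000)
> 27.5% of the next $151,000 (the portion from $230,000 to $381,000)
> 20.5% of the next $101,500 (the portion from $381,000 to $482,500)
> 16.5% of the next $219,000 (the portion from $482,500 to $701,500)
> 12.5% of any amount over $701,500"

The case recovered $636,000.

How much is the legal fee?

$169,345.00

First $103,000 at 38% = $39,140.00
Next $127,000 at 33.5% = $42,545.00
Next $151,000 at 27.5% = $41,525.00
Next $101,500 at 20.5% = $20,807.50
Remaining $153,500 at 16.5% = $25,327.50
Fee: $39,140.00 + $42,545.00 + $41,525.00 + $20,807.50 + $25,327.50 = $169,345.00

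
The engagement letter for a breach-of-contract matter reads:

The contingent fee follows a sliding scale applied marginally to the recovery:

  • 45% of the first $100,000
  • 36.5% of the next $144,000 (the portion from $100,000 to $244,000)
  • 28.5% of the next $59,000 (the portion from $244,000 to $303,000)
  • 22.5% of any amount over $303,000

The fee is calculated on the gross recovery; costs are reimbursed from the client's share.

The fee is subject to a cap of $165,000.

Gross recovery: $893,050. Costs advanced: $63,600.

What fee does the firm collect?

Fee base is the gross recovery, $893,050; costs are reimbursed separately.
First $100,000 at 45% = $45,000.00
Next $144,000 at 36.5% = $52,560.00
Next $59,000 at 28.5% = $16,815.00
Remaining $590,050 at 22.5% = $132,761.25
Fee: $45,000.00 + $52,560.00 + $16,815.00 + $132,761.25 = $247,136.25
$247,136.25 exceeds the $165,000 cap, so the fee is capped at $165,000.00.

$165,000.00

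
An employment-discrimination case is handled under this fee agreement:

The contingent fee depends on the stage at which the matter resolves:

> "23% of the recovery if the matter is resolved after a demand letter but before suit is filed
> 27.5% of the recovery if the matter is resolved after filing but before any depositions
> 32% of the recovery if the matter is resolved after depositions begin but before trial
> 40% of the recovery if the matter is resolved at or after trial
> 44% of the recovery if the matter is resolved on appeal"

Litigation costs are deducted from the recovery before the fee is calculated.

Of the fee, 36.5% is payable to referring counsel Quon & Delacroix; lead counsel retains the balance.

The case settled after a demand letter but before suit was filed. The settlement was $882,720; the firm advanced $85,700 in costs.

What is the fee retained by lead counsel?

$116,404.77

Fee base (net of costs): $882,720 − $85,700 = $797,020
The matter settled after a demand letter but before suit was filed, so the 23% rate applies.
$797,020 × 23% = $183,314.60
Referral share: 36.5% of $183,314.60 = $66,909.83; lead counsel retains $183,314.60 − $66,909.83 = $116,404.77.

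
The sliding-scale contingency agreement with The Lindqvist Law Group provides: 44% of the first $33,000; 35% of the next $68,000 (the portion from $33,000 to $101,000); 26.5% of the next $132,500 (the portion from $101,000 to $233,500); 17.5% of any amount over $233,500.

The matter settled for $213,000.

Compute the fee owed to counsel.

First $33,000 at 44% = $14,520.00
Next $68,000 at 35% = $23,800.00
Remaining $112,000 at 26.5% = $29,680.00
Fee: $14,520.00 + $23,800.00 + $29,680.00 = $68,000.00

$68,000.00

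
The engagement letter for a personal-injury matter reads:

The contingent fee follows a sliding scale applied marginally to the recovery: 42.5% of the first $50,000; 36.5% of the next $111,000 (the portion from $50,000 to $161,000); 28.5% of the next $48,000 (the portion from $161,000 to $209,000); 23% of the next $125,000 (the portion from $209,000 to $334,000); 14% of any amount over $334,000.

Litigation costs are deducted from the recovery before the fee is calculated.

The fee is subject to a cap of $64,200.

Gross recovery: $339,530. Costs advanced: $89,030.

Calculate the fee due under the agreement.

Fee base (net of costs): $339,530 − $89,030 = $250,500
First $50,000 at 42.5% = $21,250.00
Next $111,000 at 36.5% = $40,515.00
Next $48,000 at 28.5% = $13,680.00
Remaining $41,500 at 23% = $9,545.00
Fee: $21,250.00 + $40,515.00 + $13,680.00 + $9,545.00 = $84,990.00
$84,990.00 exceeds the $64,200 cap, so the fee is capped at $64,200.00.

$64,200.00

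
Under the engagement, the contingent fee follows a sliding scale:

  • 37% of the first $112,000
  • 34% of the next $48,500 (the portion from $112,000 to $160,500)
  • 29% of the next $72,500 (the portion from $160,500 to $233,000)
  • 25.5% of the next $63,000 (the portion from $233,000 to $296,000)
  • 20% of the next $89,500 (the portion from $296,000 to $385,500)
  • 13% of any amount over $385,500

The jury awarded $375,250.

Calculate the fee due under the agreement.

First $112,000 at 37% = $41,440.00
Next $48,500 at 34% = $16,490.00
Next $72,500 at 29% = $21,025.00
Next $63,000 at 25.5% = $16,065.00
Remaining $79,250 at 20% = $15,850.00
Fee: $41,440.00 + $16,490.00 + $21,025.00 + $16,065.00 + $15,850.00 = $110,870.00

$110,870.00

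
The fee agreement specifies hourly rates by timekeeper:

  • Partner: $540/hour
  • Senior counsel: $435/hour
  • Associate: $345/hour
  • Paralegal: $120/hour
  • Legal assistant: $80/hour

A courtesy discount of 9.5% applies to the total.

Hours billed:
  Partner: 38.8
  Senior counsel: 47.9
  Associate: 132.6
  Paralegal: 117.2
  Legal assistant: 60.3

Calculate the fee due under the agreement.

Partner: 38.8 × $540 = $20,952.00
Senior counsel: 47.9 × $435 = $20,836.50
Associate: 132.6 × $345 = $45,747.00
Paralegal: 117.2 × $120 = $14,064.00
Legal assistant: 60.3 × $80 = $4,824.00
Subtotal: $106,423.50
Less 9.5% discount: −$10,110.23
Total: $106,423.50 − $10,110.23 = $96,313.27

$96,313.27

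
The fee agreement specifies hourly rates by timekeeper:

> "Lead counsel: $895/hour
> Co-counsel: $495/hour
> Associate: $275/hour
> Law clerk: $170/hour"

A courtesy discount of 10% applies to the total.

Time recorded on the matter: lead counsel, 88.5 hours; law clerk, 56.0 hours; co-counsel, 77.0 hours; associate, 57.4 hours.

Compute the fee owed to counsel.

$128,364.75

Lead counsel: 88.5 × $895 = $79,207.50
Co-counsel: 77.0 × $495 = $38,115.00
Associate: 57.4 × $275 = $15,785.00
Law clerk: 56.0 × $170 = $9,520.00
Subtotal: $142,627.50
Less 10% discount: −$14,262.75
Total: $142,627.50 − $14,262.75 = $128,364.75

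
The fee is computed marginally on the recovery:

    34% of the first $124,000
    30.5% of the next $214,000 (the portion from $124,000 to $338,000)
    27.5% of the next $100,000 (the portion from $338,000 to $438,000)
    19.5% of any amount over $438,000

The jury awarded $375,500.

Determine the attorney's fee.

$117,742.50

First $124,000 at 34% = $42,160.00
Next $214,000 at 30.5% = $65,270.00
Remaining $37,500 at 27.5% = $10,312.50
Fee: $42,160.00 + $65,270.00 + $10,312.50 = $117,742.50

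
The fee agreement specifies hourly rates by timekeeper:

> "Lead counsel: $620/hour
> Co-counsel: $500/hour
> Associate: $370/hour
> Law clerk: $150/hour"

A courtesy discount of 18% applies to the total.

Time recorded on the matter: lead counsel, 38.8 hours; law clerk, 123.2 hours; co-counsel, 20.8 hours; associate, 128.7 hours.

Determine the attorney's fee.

$82,455.10

Lead counsel: 38.8 × $620 = $24,056.00
Co-counsel: 20.8 × $500 = $10,400.00
Associate: 128.7 × $370 = $47,619.00
Law clerk: 123.2 × $150 = $18,480.00
Subtotal: $100,555.00
Less 18% discount: −$18,099.90
Total: $100,555.00 − $18,099.90 = $82,455.10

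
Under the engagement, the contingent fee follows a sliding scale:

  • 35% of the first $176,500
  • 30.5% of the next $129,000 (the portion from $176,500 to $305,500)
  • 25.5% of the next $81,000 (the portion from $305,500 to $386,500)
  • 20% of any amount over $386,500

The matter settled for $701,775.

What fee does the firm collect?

First $176,500 at 35% = $61,775.00
Next $129,000 at 30.5% = $39,345.00
Next $81,000 at 25.5% = $20,655.00
Remaining $315,275 at 20% = $63,055.00
Fee: $61,775.00 + $39,345.00 + $20,655.00 + $63,055.00 = $184,830.00

$184,830.00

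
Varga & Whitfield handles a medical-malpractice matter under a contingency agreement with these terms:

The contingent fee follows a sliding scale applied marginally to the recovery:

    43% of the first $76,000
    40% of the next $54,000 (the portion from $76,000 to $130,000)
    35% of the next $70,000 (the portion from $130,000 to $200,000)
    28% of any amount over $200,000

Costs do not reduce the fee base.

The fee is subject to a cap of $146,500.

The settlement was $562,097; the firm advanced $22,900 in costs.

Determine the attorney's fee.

$146,500.00

Fee base is the gross recovery, $562,097; costs are reimbursed separately.
First $76,000 at 43% = $32,680.00
Next $54,000 at 40% = $21,600.00
Next $70,000 at 35% = $24,500.00
Remaining $362,097 at 28% = $101,387.16
Fee: $32,680.00 + $21,600.00 + $24,500.00 + $101,387.16 = $180,167.16
$180,167.16 exceeds the $146,500 cap, so the fee is capped at $146,500.00.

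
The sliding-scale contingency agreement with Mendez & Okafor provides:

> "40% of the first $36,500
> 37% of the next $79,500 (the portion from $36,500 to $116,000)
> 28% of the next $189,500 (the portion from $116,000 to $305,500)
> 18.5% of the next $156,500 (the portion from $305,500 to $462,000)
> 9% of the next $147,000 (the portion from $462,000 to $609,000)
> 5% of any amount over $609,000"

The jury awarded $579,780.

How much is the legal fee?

First $36,500 at 40% = $14,600.00
Next $79,500 at 37% = $29,415.00
Next $189,500 at 28% = $53,060.00
Next $156,500 at 18.5% = $28,952.50
Remaining $117,780 at 9% = $10,600.20
Fee: $14,600.00 + $29,415.00 + $53,060.00 + $28,952.50 + $10,600.20 = $136,627.70

$136,627.70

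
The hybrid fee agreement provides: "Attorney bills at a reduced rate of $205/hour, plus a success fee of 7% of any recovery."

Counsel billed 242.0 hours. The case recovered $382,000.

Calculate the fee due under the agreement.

$76,350.00

Hourly: 242.0 × $205 = $49,610.00
Success fee: 7% of $382,000 = $26,740.00
Total: $49,610.00 + $26,740.00 = $76,350.00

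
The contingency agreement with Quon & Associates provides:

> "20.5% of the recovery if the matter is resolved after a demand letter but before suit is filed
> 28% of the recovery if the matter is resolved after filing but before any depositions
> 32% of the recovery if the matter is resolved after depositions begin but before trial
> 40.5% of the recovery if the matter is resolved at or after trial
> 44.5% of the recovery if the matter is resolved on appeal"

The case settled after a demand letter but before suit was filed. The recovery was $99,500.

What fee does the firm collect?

The matter settled after a demand letter but before suit was filed, so the 20.5% rate applies.
$99,500 × 20.5% = $20,397.50

$20,397.50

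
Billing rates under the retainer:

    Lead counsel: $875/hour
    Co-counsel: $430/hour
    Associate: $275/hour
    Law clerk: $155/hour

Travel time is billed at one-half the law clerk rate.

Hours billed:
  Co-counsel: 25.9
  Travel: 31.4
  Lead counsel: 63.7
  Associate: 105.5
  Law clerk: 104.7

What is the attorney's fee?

$114,549.00

Lead counsel: 63.7 × $875 = $55,737.50
Co-counsel: 25.9 × $430 = $11,137.00
Associate: 105.5 × $275 = $29,012.50
Law clerk: 104.7 × $155 = $16,228.50
Subtotal: $55,737.50 + $11,137.00 + $29,012.50 + $16,228.50 = $112,115.50
Travel: 31.4 × ($155 ÷ 2) = 31.4 × $77.50 = $2,433.50
Total: $112,115.50 + $2,433.50 = $114,549.00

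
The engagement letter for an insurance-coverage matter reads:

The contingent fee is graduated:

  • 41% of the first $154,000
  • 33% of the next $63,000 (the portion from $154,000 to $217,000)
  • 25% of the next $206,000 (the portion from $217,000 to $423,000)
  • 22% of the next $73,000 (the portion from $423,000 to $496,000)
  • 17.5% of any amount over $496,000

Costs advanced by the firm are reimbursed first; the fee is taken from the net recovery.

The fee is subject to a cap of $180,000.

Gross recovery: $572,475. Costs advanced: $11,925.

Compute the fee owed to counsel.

$162,786.25

Fee base (net of costs): $572,475 − $11,925 = $560,550
First $154,000 at 41% = $63,140.00
Next $63,000 at 33% = $20,790.00
Next $206,000 at 25% = $51,500.00
Next $73,000 at 22% = $16,060.00
Remaining $64,550 at 17.5% = $11,296.25
Fee: $63,140.00 + $20,790.00 + $51,500.00 + $16,060.00 + $11,296.25 = $162,786.25
$162,786.25 is under the $180,000 cap.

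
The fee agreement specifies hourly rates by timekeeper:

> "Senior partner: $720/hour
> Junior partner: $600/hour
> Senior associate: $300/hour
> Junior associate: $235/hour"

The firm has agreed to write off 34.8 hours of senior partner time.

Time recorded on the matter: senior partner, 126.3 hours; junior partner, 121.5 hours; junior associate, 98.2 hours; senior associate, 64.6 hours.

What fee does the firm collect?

Senior partner: 126.3 × $720 = $90,936.00
Junior partner: 121.5 × $600 = $72,900.00
Senior associate: 64.6 × $300 = $19,380.00
Junior associate: 98.2 × $235 = $23,077.00
Subtotal: $206,293.00
Write-off: 34.8 × $720 = $25,056.00
Total: $206,293.00 − $25,056.00 = $181,237.00

$181,237.00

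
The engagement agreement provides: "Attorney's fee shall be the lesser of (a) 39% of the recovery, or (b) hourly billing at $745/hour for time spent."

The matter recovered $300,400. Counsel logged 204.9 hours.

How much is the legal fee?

(a) 39% of $300,400 = $117,156.00
(b) 204.9 × $745 = $152,650.50
The lesser is (a): $117,156.00.

$117,156.00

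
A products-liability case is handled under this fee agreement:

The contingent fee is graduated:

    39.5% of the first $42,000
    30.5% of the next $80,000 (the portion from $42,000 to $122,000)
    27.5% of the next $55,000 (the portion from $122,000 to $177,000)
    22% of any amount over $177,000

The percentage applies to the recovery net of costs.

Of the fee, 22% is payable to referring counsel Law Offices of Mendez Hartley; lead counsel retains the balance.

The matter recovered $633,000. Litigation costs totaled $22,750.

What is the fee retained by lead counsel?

$118,115.40

Fee base (net of costs): $633,000 − $22,750 = $610,250
First $42,000 at 39.5% = $16,590.00
Next $80,000 at 30.5% = $24,400.00
Next $55,000 at 27.5% = $15,125.00
Remaining $433,250 at 22% = $95,315.00
Fee: $16,590.00 + $24,400.00 + $15,125.00 + $95,315.00 = $151,430.00
Referral share: 22% of $151,430.00 = $33,314.60; lead counsel retains $151,430.00 − $33,314.60 = $118,115.40.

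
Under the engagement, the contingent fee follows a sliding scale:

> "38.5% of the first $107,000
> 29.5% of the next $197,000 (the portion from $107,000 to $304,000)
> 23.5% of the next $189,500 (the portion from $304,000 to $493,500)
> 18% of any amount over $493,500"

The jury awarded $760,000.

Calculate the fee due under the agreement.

$191,812.50

First $107,000 at 38.5% = $41,195.00
Next $197,000 at 29.5% = $58,115.00
Next $189,500 at 23.5% = $44,532.50
Remaining $266,500 at 18% = $47,970.00
Fee: $41,195.00 + $58,115.00 + $44,532.50 + $47,970.00 = $191,812.50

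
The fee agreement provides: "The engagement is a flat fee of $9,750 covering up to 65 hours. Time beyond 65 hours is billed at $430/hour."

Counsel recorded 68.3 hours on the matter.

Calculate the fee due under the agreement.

$11,169.00

Flat fee: $9,750.00
Excess hours: 68.3 − 65 = 3.3
Overrun: 3.3 × $430 = $1,419.00
Total: $9,750.00 + $1,419.00 = $11,169.00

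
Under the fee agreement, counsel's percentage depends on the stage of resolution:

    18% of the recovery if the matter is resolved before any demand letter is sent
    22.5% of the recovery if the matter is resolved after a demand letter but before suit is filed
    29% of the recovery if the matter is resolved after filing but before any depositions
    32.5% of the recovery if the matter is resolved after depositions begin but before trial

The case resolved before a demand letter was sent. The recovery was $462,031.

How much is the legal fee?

The matter resolved before a demand letter was sent, so the 18% rate applies.
$462,031 × 18% = $83,165.58

$83,165.58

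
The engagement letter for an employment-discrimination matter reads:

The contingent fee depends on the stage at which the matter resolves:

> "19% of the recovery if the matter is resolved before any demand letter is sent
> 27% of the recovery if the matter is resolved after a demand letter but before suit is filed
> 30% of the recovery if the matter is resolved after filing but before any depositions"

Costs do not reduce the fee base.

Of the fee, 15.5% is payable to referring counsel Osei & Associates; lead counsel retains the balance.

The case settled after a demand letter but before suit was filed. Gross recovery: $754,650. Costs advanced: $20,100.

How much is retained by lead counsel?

Fee base is the gross recovery, $754,650; costs are reimbursed separately.
The matter settled after a demand letter but before suit was filed, so the 27% rate applies.
$754,650 × 27% = $203,755.50
Referral share: 15.5% of $203,755.50 = $31,582.10; lead counsel retains $203,755.50 − $31,582.10 = $172,173.40.

$172,173.40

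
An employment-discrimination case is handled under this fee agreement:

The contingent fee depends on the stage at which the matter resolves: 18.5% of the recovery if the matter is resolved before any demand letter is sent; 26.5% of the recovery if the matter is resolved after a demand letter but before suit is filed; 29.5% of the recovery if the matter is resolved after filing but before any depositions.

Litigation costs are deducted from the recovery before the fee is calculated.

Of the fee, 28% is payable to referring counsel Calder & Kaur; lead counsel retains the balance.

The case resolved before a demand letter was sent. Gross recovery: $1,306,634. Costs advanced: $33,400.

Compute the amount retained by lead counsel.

Fee base (net of costs): $1,306,634 − $33,400 = $1,273,234
The matter resolved before a demand letter was sent, so the 18.5% rate applies.
$1,273,234 × 18.5% = $235,548.29
Referral share: 28% of $235,548.29 = $65,953.52; lead counsel retains $235,548.29 − $65,953.52 = $169,594.77.

$169,594.77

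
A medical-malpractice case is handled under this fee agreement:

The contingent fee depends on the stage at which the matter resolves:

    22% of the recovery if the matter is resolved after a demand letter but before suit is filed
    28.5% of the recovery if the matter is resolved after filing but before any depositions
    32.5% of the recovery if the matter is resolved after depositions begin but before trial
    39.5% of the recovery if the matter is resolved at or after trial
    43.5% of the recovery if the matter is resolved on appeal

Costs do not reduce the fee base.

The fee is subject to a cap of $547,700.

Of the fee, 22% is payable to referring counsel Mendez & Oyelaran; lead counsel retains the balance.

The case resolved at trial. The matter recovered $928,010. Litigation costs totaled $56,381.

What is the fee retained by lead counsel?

$285,919.88

Fee base is the gross recovery, $928,010; costs are reimbursed separately.
The matter resolved at trial, so the 39.5% rate applies.
$928,010 × 39.5% = $366,563.95
$366,563.95 is under the $547,700 cap.
Referral share: 22% of $366,563.95 = $80,644.07; lead counsel retains $366,563.95 − $80,644.07 = $285,919.88.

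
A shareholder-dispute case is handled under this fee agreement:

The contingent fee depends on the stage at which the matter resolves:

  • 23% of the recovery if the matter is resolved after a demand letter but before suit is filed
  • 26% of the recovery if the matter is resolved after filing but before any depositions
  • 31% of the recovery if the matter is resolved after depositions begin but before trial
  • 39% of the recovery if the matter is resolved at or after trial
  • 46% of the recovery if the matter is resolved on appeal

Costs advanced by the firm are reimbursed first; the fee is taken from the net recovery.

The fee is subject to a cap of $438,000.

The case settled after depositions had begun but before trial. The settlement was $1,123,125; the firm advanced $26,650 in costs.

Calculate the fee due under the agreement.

$339,907.25

Fee base (net of costs): $1,123,125 − $26,650 = $1,096,475
The matter settled after depositions had begun but before trial, so the 31% rate applies.
$1,096,475 × 31% = $339,907.25
$339,907.25 is under the $438,000 cap.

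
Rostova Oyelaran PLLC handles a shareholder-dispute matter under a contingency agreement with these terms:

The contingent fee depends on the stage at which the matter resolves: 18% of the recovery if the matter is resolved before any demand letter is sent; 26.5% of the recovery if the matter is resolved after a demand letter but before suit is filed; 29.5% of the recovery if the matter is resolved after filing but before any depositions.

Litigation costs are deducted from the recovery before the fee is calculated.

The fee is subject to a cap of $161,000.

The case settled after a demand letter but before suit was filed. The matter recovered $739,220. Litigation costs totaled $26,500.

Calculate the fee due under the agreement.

$161,000.00

Fee base (net of costs): $739,220 − $26,500 = $712,720
The matter settled after a demand letter but before suit was filed, so the 26.5% rate applies.
$712,720 × 26.5% = $188,870.80
$188,870.80 exceeds the $161,000 cap, so the fee is capped at $161,000.00.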